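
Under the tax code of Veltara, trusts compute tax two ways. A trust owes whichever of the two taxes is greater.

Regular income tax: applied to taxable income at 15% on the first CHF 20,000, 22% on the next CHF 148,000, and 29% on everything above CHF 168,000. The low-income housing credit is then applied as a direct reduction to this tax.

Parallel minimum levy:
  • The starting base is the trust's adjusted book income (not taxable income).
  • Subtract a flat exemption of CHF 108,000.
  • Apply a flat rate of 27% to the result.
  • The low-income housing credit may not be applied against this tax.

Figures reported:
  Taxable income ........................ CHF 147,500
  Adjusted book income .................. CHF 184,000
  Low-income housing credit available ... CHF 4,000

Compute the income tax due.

CHF 27,050

Parallel minimum levy:
  Base (adjusted book income): CHF 184,000
  Less exemption CHF 108,000 → base CHF 76,000
  CHF 76,000 × 27% = CHF 20,520

Regular income tax:
  CHF 20,000 × 15% = CHF 3,000
  CHF 127,500 × 22% = CHF 28,050
  → CHF 31,050
  Less low-income housing credit CHF 4,000 → CHF 27,050

CHF 27,050 > CHF 20,520, so the regular income tax governs.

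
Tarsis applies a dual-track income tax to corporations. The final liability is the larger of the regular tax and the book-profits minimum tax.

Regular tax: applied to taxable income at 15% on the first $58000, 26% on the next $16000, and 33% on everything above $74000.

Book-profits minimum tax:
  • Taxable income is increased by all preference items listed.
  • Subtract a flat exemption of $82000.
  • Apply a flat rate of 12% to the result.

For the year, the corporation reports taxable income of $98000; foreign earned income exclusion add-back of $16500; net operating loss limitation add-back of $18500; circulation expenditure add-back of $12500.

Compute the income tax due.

$20780

Regular tax:
  $58000 × 15% = $8700
  $16000 × 26% = $4160
  $24000 × 33% = $7920
  → $20780

Book-profits minimum tax:
  Adjusted income: $98000 + $16500 + $18500 + $12500 = $145500
  Less exemption $82000 → base $63500
  $63500 × 12% = $7620

$20780 > $7620, so the regular tax governs.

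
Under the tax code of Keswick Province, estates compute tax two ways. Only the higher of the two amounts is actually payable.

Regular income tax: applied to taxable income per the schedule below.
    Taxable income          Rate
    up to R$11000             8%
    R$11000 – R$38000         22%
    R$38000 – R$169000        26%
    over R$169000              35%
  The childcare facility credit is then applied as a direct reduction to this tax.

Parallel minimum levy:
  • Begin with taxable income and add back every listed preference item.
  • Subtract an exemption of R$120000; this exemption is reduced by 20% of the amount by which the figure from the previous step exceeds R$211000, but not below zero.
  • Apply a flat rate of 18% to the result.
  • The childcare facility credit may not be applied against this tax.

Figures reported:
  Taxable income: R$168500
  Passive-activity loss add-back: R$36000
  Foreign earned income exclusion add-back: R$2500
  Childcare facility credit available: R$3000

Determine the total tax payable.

Regular income tax:
  R$11000 × 8% = R$880
  R$27000 × 22% = R$5940
  R$130500 × 26% = R$33930
  → R$40750
  Less childcare facility credit R$3000 → R$37750

Parallel minimum levy:
  Adjusted income: R$168500 + R$36000 + R$2500 = R$207000
  Exemption: R$207000 ≤ R$211000, so full R$120000 applies
  Base: R$207000 − R$120000 = R$87000
  R$87000 × 18% = R$15660

R$37750 > R$15660, so the regular income tax governs.

R$37750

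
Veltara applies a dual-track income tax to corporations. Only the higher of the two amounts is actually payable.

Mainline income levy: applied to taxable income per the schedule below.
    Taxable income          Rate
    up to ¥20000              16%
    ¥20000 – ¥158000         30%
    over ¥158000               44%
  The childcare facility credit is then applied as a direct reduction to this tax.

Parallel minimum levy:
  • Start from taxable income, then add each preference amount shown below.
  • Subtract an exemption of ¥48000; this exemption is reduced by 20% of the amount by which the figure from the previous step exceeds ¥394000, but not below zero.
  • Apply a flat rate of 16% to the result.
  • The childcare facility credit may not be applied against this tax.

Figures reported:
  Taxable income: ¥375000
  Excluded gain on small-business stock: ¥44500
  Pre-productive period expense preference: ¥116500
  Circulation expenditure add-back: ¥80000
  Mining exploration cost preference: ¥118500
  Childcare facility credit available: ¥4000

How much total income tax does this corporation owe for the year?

Parallel minimum levy:
  Adjusted income: ¥375000 + ¥44500 + ¥116500 + ¥80000 + ¥118500 = ¥734500
  Exemption: 20% × (¥734500 − ¥394000) = ¥68100 ≥ ¥48000, so the exemption is fully phased out
  Base: ¥734500 − ¥0 = ¥734500
  ¥734500 × 16% = ¥117520

Mainline income levy:
  ¥20000 × 16% = ¥3200
  ¥138000 × 30% = ¥41400
  ¥217000 × 44% = ¥95480
  → ¥140080
  Less childcare facility credit ¥4000 → ¥136080

¥136080 > ¥117520, so the mainline income levy governs.

¥136080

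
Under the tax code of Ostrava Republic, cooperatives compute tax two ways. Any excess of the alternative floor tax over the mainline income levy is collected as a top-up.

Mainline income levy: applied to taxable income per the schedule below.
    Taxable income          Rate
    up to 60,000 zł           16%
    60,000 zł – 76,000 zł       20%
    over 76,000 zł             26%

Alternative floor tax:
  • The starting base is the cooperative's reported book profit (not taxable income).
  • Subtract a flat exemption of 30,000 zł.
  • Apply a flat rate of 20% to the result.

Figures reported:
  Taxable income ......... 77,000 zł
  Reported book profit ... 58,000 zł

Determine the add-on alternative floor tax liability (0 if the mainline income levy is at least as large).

Alternative floor tax:
  Base (reported book profit): 58,000 zł
  Less exemption 30,000 zł → base 28,000 zł
  28,000 zł × 20% = 5,600 zł

Mainline income levy:
  60,000 zł × 16% = 9,600 zł
  16,000 zł × 20% = 3,200 zł
  1,000 zł × 26% = 260 zł
  → 13,060 zł

5,600 zł ≤ 13,060 zł, so no add-on is due.

0 zł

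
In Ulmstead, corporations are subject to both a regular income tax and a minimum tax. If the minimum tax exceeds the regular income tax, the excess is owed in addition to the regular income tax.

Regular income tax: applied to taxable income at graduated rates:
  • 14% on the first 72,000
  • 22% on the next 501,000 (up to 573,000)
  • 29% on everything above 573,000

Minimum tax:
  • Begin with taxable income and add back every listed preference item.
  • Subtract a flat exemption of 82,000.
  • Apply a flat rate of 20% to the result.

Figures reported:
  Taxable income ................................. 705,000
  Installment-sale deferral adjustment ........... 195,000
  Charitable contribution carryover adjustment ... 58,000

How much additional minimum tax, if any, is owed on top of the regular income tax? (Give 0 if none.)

16,620

Minimum tax:
  Adjusted income: 705,000 + 195,000 + 58,000 = 958,000
  Less exemption 82,000 → base 876,000
  876,000 × 20% = 175,200

Regular income tax:
  72,000 × 14% = 10,080
  501,000 × 22% = 110,220
  132,000 × 29% = 38,280
  → 158,580

Excess of minimum tax over regular income tax: 175,200 − 158,580 = 16,620.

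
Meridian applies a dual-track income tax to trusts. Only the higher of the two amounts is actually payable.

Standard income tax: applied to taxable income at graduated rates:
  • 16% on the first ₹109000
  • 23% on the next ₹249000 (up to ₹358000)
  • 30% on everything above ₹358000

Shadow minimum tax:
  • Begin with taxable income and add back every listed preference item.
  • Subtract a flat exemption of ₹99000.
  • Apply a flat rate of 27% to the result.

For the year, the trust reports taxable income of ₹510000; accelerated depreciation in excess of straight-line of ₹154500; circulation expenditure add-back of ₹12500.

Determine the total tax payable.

₹156060

Shadow minimum tax:
  Adjusted income: ₹510000 + ₹154500 + ₹12500 = ₹677000
  Less exemption ₹99000 → base ₹578000
  ₹578000 × 27% = ₹156060

Standard income tax:
  ₹109000 × 16% = ₹17440
  ₹249000 × 23% = ₹57270
  ₹152000 × 30% = ₹45600
  → ₹120310

₹156060 > ₹120310, so the shadow minimum tax is the binding amount.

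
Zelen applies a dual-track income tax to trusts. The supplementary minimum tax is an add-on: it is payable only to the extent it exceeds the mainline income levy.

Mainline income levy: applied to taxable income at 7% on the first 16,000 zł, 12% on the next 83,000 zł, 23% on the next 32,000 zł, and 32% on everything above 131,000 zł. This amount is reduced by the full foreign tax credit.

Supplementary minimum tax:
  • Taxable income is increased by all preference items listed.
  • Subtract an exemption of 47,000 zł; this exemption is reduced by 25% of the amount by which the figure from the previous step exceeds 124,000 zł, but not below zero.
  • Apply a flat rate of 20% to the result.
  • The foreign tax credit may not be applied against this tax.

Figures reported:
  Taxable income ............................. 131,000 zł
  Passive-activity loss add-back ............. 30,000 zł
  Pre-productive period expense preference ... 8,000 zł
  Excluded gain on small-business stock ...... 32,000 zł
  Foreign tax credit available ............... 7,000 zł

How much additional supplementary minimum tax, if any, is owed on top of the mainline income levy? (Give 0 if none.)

Mainline income levy:
  16,000 zł × 7% = 1,120 zł
  83,000 zł × 12% = 9,960 zł
  32,000 zł × 23% = 7,360 zł
  → 18,440 zł
  Less foreign tax credit 7,000 zł → 11,440 zł

Supplementary minimum tax:
  Adjusted income: 131,000 zł + 30,000 zł + 8,000 zł + 32,000 zł = 201,000 zł
  Exemption: 47,000 zł − 25% × (201,000 zł − 124,000 zł) = 47,000 zł − 19,250 zł = 27,750 zł
  Base: 201,000 zł − 27,750 zł = 173,250 zł
  173,250 zł × 20% = 34,650 zł

Excess of supplementary minimum tax over mainline income levy: 34,650 zł − 11,440 zł = 23,210 zł.

23,210 zł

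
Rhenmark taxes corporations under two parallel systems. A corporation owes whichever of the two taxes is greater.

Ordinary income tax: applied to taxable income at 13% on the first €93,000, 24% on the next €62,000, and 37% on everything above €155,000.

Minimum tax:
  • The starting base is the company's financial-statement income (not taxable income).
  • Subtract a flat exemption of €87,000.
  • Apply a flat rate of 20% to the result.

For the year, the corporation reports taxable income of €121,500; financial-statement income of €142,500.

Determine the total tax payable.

Ordinary income tax:
  €93,000 × 13% = €12,090
  €28,500 × 24% = €6,840
  → €18,930

Minimum tax:
  Base (financial-statement income): €142,500
  Less exemption €87,000 → base €55,500
  €55,500 × 20% = €11,100

€18,930 > €11,100, so the ordinary income tax governs.

€18,930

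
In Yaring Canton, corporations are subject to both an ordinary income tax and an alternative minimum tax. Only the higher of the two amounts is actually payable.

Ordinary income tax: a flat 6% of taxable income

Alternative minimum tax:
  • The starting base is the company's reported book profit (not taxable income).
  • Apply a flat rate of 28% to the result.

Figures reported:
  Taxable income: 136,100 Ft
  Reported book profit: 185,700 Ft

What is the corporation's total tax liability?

51,996 Ft

Ordinary income tax:
  136,100 Ft × 6% = 8,166 Ft

Alternative minimum tax:
  Base (reported book profit): 185,700 Ft
  185,700 Ft × 28% = 51,996 Ft

51,996 Ft > 8,166 Ft, so the alternative minimum tax is the binding amount.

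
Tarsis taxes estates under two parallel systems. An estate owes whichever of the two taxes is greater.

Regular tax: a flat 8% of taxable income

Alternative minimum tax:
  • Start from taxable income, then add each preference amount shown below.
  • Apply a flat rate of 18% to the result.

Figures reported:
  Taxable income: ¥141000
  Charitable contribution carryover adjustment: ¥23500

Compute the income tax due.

¥29610

Regular tax:
  ¥141000 × 8% = ¥11280

Alternative minimum tax:
  Adjusted income: ¥141000 + ¥23500 = ¥164500
  ¥164500 × 18% = ¥29610

¥29610 > ¥11280, so the alternative minimum tax is the binding amount.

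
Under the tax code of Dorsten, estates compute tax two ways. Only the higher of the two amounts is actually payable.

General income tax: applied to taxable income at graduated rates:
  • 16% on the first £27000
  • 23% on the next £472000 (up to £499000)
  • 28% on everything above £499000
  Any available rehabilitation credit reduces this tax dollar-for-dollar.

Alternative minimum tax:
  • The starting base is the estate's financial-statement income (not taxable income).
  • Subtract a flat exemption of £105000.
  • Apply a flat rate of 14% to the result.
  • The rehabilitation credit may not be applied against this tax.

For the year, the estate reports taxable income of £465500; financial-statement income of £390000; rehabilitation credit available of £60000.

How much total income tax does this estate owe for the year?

Alternative minimum tax:
  Base (financial-statement income): £390000
  Less exemption £105000 → base £285000
  £285000 × 14% = £39900

General income tax:
  £27000 × 16% = £4320
  £438500 × 23% = £100855
  → £105175
  Less rehabilitation credit £60000 → £45175

£45175 > £39900, so the general income tax governs.

£45175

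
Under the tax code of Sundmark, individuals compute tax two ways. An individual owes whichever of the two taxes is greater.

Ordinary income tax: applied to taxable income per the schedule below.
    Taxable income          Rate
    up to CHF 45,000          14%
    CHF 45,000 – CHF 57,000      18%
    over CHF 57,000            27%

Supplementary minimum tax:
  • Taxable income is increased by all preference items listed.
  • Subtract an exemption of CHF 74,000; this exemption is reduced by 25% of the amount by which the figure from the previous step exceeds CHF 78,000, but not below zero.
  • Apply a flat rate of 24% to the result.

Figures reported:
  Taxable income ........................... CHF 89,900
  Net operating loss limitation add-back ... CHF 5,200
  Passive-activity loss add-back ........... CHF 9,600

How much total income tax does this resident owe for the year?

Ordinary income tax:
  CHF 45,000 × 14% = CHF 6,300
  CHF 12,000 × 18% = CHF 2,160
  CHF 32,900 × 27% = CHF 8,883
  → CHF 17,343

Supplementary minimum tax:
  Adjusted income: CHF 89,900 + CHF 5,200 + CHF 9,600 = CHF 104,700
  Exemption: CHF 74,000 − 25% × (CHF 104,700 − CHF 78,000) = CHF 74,000 − CHF 6,675 = CHF 67,325
  Base: CHF 104,700 − CHF 67,325 = CHF 37,375
  CHF 37,375 × 24% = CHF 8,970

CHF 17,343 > CHF 8,970, so the ordinary income tax governs.

CHF 17,343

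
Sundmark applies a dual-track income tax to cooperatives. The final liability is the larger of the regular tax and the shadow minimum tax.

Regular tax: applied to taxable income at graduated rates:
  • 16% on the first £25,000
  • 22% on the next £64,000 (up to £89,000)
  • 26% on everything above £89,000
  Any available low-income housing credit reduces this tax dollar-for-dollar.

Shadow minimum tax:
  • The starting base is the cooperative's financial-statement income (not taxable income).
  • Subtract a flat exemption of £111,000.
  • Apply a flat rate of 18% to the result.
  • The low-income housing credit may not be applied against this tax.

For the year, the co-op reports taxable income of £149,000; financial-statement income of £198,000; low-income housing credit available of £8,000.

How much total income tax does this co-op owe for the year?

£25,680

Shadow minimum tax:
  Base (financial-statement income): £198,000
  Less exemption £111,000 → base £87,000
  £87,000 × 18% = £15,660

Regular tax:
  £25,000 × 16% = £4,000
  £64,000 × 22% = £14,080
  £60,000 × 26% = £15,600
  → £33,680
  Less low-income housing credit £8,000 → £25,680

£25,680 > £15,660, so the regular tax governs.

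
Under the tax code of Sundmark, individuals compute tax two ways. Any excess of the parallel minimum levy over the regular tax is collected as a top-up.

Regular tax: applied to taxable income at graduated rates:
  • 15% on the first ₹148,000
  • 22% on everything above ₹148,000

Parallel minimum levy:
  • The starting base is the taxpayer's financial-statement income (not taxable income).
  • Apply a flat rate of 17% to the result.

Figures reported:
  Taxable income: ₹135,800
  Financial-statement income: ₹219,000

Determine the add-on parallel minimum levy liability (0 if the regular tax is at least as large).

₹16,860

Regular tax:
  ₹135,800 × 15% = ₹20,370

Parallel minimum levy:
  Base (financial-statement income): ₹219,000
  ₹219,000 × 17% = ₹37,230

Excess of parallel minimum levy over regular tax: ₹37,230 − ₹20,370 = ₹16,860.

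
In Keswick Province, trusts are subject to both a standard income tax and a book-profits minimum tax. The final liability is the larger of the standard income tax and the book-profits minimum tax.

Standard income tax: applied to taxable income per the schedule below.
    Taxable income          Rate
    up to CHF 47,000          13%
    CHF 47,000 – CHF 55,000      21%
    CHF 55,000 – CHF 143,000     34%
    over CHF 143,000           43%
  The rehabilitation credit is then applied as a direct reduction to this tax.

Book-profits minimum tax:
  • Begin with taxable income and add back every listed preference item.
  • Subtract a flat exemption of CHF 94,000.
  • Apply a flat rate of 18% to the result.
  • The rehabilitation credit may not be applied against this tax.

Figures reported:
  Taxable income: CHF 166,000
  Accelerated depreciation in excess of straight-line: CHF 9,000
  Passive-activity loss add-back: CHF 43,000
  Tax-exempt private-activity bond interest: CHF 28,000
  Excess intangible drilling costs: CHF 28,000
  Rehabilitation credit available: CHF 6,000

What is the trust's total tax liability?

Standard income tax:
  CHF 47,000 × 13% = CHF 6,110
  CHF 8,000 × 21% = CHF 1,680
  CHF 88,000 × 34% = CHF 29,920
  CHF 23,000 × 43% = CHF 9,890
  → CHF 47,600
  Less rehabilitation credit CHF 6,000 → CHF 41,600

Book-profits minimum tax:
  Adjusted income: CHF 166,000 + CHF 9,000 + CHF 43,000 + CHF 28,000 + CHF 28,000 = CHF 274,000
  Less exemption CHF 94,000 → base CHF 180,000
  CHF 180,000 × 18% = CHF 32,400

CHF 41,600 > CHF 32,400, so the standard income tax governs.

CHF 41,600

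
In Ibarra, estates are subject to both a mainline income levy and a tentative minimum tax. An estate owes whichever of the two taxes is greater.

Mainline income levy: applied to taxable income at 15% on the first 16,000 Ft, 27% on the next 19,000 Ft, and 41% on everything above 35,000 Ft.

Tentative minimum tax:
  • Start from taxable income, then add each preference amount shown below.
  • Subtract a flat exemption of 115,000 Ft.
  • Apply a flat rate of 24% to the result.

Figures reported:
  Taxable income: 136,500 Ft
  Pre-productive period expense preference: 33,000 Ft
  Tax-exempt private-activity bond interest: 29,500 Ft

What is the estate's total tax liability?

49,145 Ft

Mainline income levy:
  16,000 Ft × 15% = 2,400 Ft
  19,000 Ft × 27% = 5,130 Ft
  101,500 Ft × 41% = 41,615 Ft
  → 49,145 Ft

Tentative minimum tax:
  Adjusted income: 136,500 Ft + 33,000 Ft + 29,500 Ft = 199,000 Ft
  Less exemption 115,000 Ft → base 84,000 Ft
  84,000 Ft × 24% = 20,160 Ft

49,145 Ft > 20,160 Ft, so the mainline income levy governs.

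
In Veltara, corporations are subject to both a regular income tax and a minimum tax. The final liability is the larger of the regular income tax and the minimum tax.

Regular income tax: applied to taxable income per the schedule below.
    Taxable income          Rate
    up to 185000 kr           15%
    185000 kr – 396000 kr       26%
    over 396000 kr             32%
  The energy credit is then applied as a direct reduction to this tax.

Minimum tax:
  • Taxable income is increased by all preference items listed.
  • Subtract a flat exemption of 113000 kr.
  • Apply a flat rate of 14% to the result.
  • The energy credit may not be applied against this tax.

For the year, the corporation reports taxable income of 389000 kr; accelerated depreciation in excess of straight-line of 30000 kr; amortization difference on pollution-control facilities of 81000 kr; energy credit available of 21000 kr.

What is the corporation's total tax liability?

Minimum tax:
  Adjusted income: 389000 kr + 30000 kr + 81000 kr = 500000 kr
  Less exemption 113000 kr → base 387000 kr
  387000 kr × 14% = 54180 kr

Regular income tax:
  185000 kr × 15% = 27750 kr
  204000 kr × 26% = 53040 kr
  → 80790 kr
  Less energy credit 21000 kr → 59790 kr

59790 kr > 54180 kr, so the regular income tax governs.

59790 kr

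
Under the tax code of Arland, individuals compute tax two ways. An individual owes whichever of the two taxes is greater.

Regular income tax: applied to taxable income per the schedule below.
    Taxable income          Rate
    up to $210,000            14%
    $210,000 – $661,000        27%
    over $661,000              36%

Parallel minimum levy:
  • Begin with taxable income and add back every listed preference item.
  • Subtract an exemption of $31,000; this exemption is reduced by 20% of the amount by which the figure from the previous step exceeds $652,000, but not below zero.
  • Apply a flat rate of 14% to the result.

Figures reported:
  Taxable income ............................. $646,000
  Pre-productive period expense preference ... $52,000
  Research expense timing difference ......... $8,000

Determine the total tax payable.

Parallel minimum levy:
  Adjusted income: $646,000 + $52,000 + $8,000 = $706,000
  Exemption: $31,000 − 20% × ($706,000 − $652,000) = $31,000 − $10,800 = $20,200
  Base: $706,000 − $20,200 = $685,800
  $685,800 × 14% = $96,012

Regular income tax:
  $210,000 × 14% = $29,400
  $436,000 × 27% = $117,720
  → $147,120

$147,120 > $96,012, so the regular income tax governs.

$147,120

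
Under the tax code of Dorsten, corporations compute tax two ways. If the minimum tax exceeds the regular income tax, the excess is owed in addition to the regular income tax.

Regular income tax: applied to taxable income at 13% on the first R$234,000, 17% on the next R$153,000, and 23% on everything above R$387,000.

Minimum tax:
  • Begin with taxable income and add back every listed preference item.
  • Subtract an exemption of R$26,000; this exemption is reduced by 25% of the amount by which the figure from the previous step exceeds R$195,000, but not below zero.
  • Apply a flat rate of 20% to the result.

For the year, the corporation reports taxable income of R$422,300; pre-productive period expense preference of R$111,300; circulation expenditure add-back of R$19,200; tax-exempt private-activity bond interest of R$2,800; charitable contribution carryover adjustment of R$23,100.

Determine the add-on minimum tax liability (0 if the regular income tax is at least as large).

R$51,191

Minimum tax:
  Adjusted income: R$422,300 + R$111,300 + R$19,200 + R$2,800 + R$23,100 = R$578,700
  Exemption: 25% × (R$578,700 − R$195,000) = R$95,925 ≥ R$26,000, so the exemption is fully phased out
  Base: R$578,700 − R$0 = R$578,700
  R$578,700 × 20% = R$115,740

Regular income tax:
  R$234,000 × 13% = R$30,420
  R$153,000 × 17% = R$26,010
  R$35,300 × 23% = R$8,119
  → R$64,549

Excess of minimum tax over regular income tax: R$115,740 − R$64,549 = R$51,191.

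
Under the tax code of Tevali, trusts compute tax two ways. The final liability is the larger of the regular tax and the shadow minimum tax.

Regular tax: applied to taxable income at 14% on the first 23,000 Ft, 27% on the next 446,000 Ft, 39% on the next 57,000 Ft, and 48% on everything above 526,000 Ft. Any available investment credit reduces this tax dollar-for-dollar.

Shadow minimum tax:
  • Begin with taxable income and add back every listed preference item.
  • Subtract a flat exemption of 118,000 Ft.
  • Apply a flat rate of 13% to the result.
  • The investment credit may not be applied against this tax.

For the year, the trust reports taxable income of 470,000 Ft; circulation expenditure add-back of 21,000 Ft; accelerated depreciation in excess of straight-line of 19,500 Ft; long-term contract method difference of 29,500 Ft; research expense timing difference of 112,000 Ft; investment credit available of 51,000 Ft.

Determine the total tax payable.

73,030 Ft

Regular tax:
  23,000 Ft × 14% = 3,220 Ft
  446,000 Ft × 27% = 120,420 Ft
  1,000 Ft × 39% = 390 Ft
  → 124,030 Ft
  Less investment credit 51,000 Ft → 73,030 Ft

Shadow minimum tax:
  Adjusted income: 470,000 Ft + 21,000 Ft + 19,500 Ft + 29,500 Ft + 112,000 Ft = 652,000 Ft
  Less exemption 118,000 Ft → base 534,000 Ft
  534,000 Ft × 13% = 69,420 Ft

73,030 Ft > 69,420 Ft, so the regular tax governs.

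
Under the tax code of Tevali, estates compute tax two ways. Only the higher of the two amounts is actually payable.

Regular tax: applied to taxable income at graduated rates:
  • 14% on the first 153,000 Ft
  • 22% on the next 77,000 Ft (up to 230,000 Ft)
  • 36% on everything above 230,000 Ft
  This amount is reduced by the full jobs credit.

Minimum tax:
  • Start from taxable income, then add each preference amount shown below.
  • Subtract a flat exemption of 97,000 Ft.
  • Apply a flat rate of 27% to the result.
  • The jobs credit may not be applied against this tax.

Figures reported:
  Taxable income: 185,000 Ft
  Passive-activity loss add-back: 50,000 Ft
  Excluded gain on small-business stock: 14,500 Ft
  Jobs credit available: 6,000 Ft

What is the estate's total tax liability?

Minimum tax:
  Adjusted income: 185,000 Ft + 50,000 Ft + 14,500 Ft = 249,500 Ft
  Less exemption 97,000 Ft → base 152,500 Ft
  152,500 Ft × 27% = 41,175 Ft

Regular tax:
  153,000 Ft × 14% = 21,420 Ft
  32,000 Ft × 22% = 7,040 Ft
  → 28,460 Ft
  Less jobs credit 6,000 Ft → 22,460 Ft

41,175 Ft > 22,460 Ft, so the minimum tax is the binding amount.

41,175 Ft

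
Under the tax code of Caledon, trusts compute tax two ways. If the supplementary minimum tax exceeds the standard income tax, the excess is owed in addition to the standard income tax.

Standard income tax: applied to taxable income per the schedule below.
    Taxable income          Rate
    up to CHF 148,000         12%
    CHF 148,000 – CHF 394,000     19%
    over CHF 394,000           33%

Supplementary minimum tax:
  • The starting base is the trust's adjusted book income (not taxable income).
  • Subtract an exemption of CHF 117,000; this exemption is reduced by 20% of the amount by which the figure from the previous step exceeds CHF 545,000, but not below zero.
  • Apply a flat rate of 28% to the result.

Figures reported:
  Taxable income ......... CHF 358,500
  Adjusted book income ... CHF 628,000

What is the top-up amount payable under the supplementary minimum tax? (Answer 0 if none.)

CHF 89,973

Standard income tax:
  CHF 148,000 × 12% = CHF 17,760
  CHF 210,500 × 19% = CHF 39,995
  → CHF 57,755

Supplementary minimum tax:
  Base (adjusted book income): CHF 628,000
  Exemption: CHF 117,000 − 20% × (CHF 628,000 − CHF 545,000) = CHF 117,000 − CHF 16,600 = CHF 100,400
  Base: CHF 628,000 − CHF 100,400 = CHF 527,600
  CHF 527,600 × 28% = CHF 147,728

Excess of supplementary minimum tax over standard income tax: CHF 147,728 − CHF 57,755 = CHF 89,973.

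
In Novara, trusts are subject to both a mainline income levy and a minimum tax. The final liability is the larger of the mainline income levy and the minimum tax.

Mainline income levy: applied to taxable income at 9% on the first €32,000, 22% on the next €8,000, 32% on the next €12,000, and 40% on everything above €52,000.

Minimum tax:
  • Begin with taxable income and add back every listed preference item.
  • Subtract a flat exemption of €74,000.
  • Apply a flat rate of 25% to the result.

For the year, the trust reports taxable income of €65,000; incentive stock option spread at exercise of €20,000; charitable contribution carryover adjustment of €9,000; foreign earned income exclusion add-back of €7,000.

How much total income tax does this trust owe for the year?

€13,680

Minimum tax:
  Adjusted income: €65,000 + €20,000 + €9,000 + €7,000 = €101,000
  Less exemption €74,000 → base €27,000
  €27,000 × 25% = €6,750

Mainline income levy:
  €32,000 × 9% = €2,880
  €8,000 × 22% = €1,760
  €12,000 × 32% = €3,840
  €13,000 × 40% = €5,200
  → €13,680

€13,680 > €6,750, so the mainline income levy governs.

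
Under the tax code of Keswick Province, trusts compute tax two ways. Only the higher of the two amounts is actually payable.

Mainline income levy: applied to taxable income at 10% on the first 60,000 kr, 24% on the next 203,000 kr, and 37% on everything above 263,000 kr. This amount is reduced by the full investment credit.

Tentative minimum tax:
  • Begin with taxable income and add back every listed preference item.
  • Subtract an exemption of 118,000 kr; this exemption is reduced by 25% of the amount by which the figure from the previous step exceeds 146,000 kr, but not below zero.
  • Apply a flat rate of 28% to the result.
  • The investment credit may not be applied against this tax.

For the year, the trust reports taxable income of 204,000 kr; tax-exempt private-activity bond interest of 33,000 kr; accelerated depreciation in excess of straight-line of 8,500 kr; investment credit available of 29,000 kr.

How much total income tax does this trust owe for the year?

42,665 kr

Tentative minimum tax:
  Adjusted income: 204,000 kr + 33,000 kr + 8,500 kr = 245,500 kr
  Exemption: 118,000 kr − 25% × (245,500 kr − 146,000 kr) = 118,000 kr − 24,875 kr = 93,125 kr
  Base: 245,500 kr − 93,125 kr = 152,375 kr
  152,375 kr × 28% = 42,665 kr

Mainline income levy:
  60,000 kr × 10% = 6,000 kr
  144,000 kr × 24% = 34,560 kr
  → 40,560 kr
  Less investment credit 29,000 kr → 11,560 kr

42,665 kr > 11,560 kr, so the tentative minimum tax is the binding amount.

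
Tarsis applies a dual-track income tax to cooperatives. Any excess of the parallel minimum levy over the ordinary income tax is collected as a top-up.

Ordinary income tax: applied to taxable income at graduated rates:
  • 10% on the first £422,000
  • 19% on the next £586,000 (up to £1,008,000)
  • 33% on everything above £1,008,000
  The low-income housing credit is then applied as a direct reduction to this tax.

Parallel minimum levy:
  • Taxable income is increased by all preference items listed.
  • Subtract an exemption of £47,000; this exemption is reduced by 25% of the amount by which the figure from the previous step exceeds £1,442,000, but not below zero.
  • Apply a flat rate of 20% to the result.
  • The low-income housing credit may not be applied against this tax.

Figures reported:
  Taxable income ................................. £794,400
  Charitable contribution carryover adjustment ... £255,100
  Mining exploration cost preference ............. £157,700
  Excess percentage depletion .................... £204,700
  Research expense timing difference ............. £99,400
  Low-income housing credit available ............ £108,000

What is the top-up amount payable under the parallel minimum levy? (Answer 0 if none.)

Parallel minimum levy:
  Adjusted income: £794,400 + £255,100 + £157,700 + £204,700 + £99,400 = £1,511,300
  Exemption: £47,000 − 25% × (£1,511,300 − £1,442,000) = £47,000 − £17,325 = £29,675
  Base: £1,511,300 − £29,675 = £1,481,625
  £1,481,625 × 20% = £296,325

Ordinary income tax:
  £422,000 × 10% = £42,200
  £372,400 × 19% = £70,756
  → £112,956
  Less low-income housing credit £108,000 → £4,956

Excess of parallel minimum levy over ordinary income tax: £296,325 − £4,956 = £291,369.

£291,369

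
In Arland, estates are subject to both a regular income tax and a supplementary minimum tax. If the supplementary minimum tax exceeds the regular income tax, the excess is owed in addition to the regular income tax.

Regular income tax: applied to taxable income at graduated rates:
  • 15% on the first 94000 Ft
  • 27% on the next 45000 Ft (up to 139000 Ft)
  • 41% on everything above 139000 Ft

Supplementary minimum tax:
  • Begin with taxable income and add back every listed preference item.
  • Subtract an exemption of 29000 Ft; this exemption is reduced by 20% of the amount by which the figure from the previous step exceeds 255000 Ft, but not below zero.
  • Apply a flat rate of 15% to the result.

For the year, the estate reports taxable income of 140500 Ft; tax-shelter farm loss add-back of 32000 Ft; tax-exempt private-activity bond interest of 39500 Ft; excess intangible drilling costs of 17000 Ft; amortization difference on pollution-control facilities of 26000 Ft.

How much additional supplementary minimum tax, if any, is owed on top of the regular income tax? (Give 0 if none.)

Regular income tax:
  94000 Ft × 15% = 14100 Ft
  45000 Ft × 27% = 12150 Ft
  1500 Ft × 41% = 615 Ft
  → 26865 Ft

Supplementary minimum tax:
  Adjusted income: 140500 Ft + 32000 Ft + 39500 Ft + 17000 Ft + 26000 Ft = 255000 Ft
  Exemption: 255000 Ft ≤ 255000 Ft, so full 29000 Ft applies
  Base: 255000 Ft − 29000 Ft = 226000 Ft
  226000 Ft × 15% = 33900 Ft

Excess of supplementary minimum tax over regular income tax: 33900 Ft − 26865 Ft = 7035 Ft.

7035 Ft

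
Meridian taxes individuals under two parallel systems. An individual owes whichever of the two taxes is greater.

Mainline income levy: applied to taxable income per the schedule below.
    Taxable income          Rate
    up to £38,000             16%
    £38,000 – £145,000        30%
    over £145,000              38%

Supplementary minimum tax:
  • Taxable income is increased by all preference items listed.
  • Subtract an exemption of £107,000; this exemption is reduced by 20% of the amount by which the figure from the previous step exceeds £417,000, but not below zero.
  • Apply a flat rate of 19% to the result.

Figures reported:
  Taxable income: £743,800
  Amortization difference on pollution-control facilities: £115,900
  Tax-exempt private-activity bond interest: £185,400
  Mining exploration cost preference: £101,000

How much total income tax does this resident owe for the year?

Mainline income levy:
  £38,000 × 16% = £6,080
  £107,000 × 30% = £32,100
  £598,800 × 38% = £227,544
  → £265,724

Supplementary minimum tax:
  Adjusted income: £743,800 + £115,900 + £185,400 + £101,000 = £1,146,100
  Exemption: 20% × (£1,146,100 − £417,000) = £145,820 ≥ £107,000, so the exemption is fully phased out
  Base: £1,146,100 − £0 = £1,146,100
  £1,146,100 × 19% = £217,759

£265,724 > £217,759, so the mainline income levy governs.

£265,724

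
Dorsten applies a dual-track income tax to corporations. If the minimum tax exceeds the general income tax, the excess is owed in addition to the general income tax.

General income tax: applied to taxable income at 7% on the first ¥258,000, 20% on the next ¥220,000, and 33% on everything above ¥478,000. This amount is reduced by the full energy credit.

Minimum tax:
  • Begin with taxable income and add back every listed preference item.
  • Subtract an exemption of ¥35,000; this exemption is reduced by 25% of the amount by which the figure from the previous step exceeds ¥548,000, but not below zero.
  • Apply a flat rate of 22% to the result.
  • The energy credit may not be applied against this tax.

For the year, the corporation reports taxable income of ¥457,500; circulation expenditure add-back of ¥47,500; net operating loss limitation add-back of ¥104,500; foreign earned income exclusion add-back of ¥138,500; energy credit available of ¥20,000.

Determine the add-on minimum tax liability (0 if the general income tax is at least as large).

Minimum tax:
  Adjusted income: ¥457,500 + ¥47,500 + ¥104,500 + ¥138,500 = ¥748,000
  Exemption: 25% × (¥748,000 − ¥548,000) = ¥50,000 ≥ ¥35,000, so the exemption is fully phased out
  Base: ¥748,000 − ¥0 = ¥748,000
  ¥748,000 × 22% = ¥164,560

General income tax:
  ¥258,000 × 7% = ¥18,060
  ¥199,500 × 20% = ¥39,900
  → ¥57,960
  Less energy credit ¥20,000 → ¥37,960

Excess of minimum tax over general income tax: ¥164,560 − ¥37,960 = ¥126,600.

¥126,600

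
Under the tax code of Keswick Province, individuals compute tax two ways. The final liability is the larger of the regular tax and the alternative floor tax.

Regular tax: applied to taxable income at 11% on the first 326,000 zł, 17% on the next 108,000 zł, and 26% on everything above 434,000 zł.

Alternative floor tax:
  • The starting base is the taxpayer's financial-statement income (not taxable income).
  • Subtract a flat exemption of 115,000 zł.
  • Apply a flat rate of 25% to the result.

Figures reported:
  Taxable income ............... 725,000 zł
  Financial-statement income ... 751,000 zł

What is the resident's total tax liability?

159,000 zł

Regular tax:
  326,000 zł × 11% = 35,860 zł
  108,000 zł × 17% = 18,360 zł
  291,000 zł × 26% = 75,660 zł
  → 129,880 zł

Alternative floor tax:
  Base (financial-statement income): 751,000 zł
  Less exemption 115,000 zł → base 636,000 zł
  636,000 zł × 25% = 159,000 zł

159,000 zł > 129,880 zł, so the alternative floor tax is the binding amount.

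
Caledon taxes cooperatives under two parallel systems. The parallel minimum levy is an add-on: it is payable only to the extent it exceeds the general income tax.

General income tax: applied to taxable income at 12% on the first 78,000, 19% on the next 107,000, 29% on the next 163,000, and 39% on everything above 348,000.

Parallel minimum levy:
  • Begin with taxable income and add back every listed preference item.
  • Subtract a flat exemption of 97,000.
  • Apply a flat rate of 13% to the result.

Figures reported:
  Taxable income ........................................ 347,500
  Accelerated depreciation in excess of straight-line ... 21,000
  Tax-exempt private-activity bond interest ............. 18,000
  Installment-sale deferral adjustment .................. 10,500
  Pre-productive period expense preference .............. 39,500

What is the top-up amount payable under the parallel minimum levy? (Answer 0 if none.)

Parallel minimum levy:
  Adjusted income: 347,500 + 21,000 + 18,000 + 10,500 + 39,500 = 436,500
  Less exemption 97,000 → base 339,500
  339,500 × 13% = 44,135

General income tax:
  78,000 × 12% = 9,360
  107,000 × 19% = 20,330
  162,500 × 29% = 47,125
  → 76,815

44,135 ≤ 76,815, so no add-on is due.

0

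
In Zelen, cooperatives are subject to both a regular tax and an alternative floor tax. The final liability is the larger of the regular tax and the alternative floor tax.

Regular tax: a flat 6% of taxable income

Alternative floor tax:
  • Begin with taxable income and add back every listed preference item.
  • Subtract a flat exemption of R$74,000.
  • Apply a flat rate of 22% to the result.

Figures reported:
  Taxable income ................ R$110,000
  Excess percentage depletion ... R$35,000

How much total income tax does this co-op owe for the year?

R$15,620

Alternative floor tax:
  Adjusted income: R$110,000 + R$35,000 = R$145,000
  Less exemption R$74,000 → base R$71,000
  R$71,000 × 22% = R$15,620

Regular tax:
  R$110,000 × 6% = R$6,600

R$15,620 > R$6,600, so the alternative floor tax is the binding amount.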